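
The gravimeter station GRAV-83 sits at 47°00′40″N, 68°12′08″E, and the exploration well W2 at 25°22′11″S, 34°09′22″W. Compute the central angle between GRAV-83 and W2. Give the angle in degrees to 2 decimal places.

GRAV-83: φ = +47.01111°, λ = +68.20222°
W2: φ = -25.36972°, λ = -34.15611°
Δφ = -72.3808°,  Δλ = -102.3583°
a = sin²(Δφ/2) + cos φ₁ cos φ₂ sin²(Δλ/2) = 0.722636
c = 2·arcsin(√a) = 2.032274 rad = 116.4407°

116.44°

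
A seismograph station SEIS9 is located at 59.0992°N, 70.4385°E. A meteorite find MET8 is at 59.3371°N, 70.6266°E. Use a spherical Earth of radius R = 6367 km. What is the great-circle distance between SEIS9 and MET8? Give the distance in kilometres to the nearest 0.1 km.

28.5 km

Δφ = 0.2379°,  Δλ = 0.1881°
a = sin²(Δφ/2) + cos φ₁ cos φ₂ sin²(Δλ/2) = 0.000005
c = 2·arcsin(√a) = 0.004479 rad = 0.2566°
d = R·c = 6367 × 0.004479 = 28.5 km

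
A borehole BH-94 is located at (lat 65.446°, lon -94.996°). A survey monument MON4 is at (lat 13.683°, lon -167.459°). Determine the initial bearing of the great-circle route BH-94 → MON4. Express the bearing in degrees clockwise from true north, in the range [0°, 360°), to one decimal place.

Δλ = -72.4630°
y = sin Δλ · cos φ₂ = -0.926461
x = cos φ₁ sin φ₂ − sin φ₁ cos φ₂ cos Δλ = -0.167996
θ = atan2(y, x) = -100.2778° → 259.7222° (mod 360°)

259.7°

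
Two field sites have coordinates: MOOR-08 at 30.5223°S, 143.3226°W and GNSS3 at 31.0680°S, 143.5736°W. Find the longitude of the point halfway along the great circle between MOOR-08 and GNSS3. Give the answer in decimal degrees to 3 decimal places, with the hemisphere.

143.448°W

Bx = cos φ₂ cos Δλ = 0.856547,  By = cos φ₂ sin Δλ = -0.003752
φₘ = atan2(sin φ₁ + sin φ₂, √((cos φ₁ + Bx)² + By²)) = -30.79521°
λₘ = λ₁ + atan2(By, cos φ₁ + Bx) = -143.44774°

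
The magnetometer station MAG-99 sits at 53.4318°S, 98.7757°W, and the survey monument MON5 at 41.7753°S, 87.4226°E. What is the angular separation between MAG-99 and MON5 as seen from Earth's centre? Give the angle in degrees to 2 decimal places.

84.64°

Δφ = 11.6565°,  Δλ = -173.8017°
a = sin²(Δφ/2) + cos φ₁ cos φ₂ sin²(Δλ/2) = 0.453323
c = 2·arcsin(√a) = 1.477307 rad = 84.6434°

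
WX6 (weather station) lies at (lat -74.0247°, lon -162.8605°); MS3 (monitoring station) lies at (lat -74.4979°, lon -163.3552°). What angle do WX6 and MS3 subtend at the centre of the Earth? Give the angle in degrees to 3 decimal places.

Δφ = -0.4732°,  Δλ = -0.4947°
a = sin²(Δφ/2) + cos φ₁ cos φ₂ sin²(Δλ/2) = 0.000018
c = 2·arcsin(√a) = 0.008584 rad = 0.4919°

0.492°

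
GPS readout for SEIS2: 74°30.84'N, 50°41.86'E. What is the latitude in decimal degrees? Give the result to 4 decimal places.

74.5140°N

74° + 30.84′/60 = 74 + 0.51400 = 74.5140°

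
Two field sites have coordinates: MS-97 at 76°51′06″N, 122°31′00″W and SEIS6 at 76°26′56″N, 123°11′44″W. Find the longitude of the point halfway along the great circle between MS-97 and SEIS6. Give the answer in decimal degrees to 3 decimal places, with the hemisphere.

MS-97: φ = +76.85167°, λ = -122.51667°
SEIS6: φ = +76.44889°, λ = -123.19556°
Bx = cos φ₂ cos Δλ = 0.234296,  By = cos φ₂ sin Δλ = -0.002776
φₘ = atan2(sin φ₁ + sin φ₂, √((cos φ₁ + Bx)² + By²)) = 76.65050°
λₘ = λ₁ + atan2(By, cos φ₁ + Bx) = -122.86114°

122.861°W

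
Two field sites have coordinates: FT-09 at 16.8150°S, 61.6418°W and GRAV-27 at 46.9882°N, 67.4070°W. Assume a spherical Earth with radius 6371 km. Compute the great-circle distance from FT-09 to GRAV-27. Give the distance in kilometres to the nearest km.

7118 km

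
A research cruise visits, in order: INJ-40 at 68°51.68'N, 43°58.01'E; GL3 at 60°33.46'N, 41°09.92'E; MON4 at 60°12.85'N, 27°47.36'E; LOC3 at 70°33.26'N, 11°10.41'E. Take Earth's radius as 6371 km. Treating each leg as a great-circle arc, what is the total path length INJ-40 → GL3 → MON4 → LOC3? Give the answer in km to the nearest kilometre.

3041 km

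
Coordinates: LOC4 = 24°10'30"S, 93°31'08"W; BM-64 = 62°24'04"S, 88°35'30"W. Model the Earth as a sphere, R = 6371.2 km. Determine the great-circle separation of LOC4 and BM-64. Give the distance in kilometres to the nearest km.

4267 km

LOC4: φ = -24.17500°, λ = -93.51889°
BM-64: φ = -62.40111°, λ = -88.59167°
Δφ = -38.2261°,  Δλ = 4.9272°
a = sin²(Δφ/2) + cos φ₁ cos φ₂ sin²(Δλ/2) = 0.107993
c = 2·arcsin(√a) = 0.669692 rad = 38.3705°
d = R·c = 6371.2 × 0.669692 = 4266.7 km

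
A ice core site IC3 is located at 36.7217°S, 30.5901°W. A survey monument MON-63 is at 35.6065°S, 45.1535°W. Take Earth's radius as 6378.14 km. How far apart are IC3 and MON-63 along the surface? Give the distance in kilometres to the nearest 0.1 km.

Δφ = 1.1152°,  Δλ = -14.5634°
a = sin²(Δφ/2) + cos φ₁ cos φ₂ sin²(Δλ/2) = 0.010564
c = 2·arcsin(√a) = 0.205927 rad = 11.7987°
d = R·c = 6378.14 × 0.205927 = 1313.4 km

1313.4 km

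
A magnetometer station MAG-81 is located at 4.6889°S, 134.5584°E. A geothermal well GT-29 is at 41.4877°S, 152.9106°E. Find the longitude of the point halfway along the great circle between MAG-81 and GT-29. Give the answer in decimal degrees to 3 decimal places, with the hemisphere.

142.422°E

Bx = cos φ₂ cos Δλ = 0.710998,  By = cos φ₂ sin Δλ = 0.235859
φₘ = atan2(sin φ₁ + sin φ₂, √((cos φ₁ + Bx)² + By²)) = -23.35023°
λₘ = λ₁ + atan2(By, cos φ₁ + Bx) = 142.42228°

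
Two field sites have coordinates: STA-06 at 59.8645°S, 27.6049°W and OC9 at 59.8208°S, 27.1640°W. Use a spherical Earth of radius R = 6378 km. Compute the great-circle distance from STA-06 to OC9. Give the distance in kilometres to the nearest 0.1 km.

25.1 km

Δφ = 0.0437°,  Δλ = 0.4409°
a = sin²(Δφ/2) + cos φ₁ cos φ₂ sin²(Δλ/2) = 0.000004
c = 2·arcsin(√a) = 0.003940 rad = 0.2258°
d = R·c = 6378 × 0.003940 = 25.1 km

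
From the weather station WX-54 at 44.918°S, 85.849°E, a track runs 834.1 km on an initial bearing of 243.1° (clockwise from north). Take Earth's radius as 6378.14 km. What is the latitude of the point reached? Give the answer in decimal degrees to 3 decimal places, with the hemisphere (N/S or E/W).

δ = d/R = 834.1/6378.14 = 0.130775 rad
φ₂ = arcsin(sin φ₁ cos δ + cos φ₁ sin δ cos θ)
   = arcsin(-0.70609·0.99146 + 0.70812·0.13040·-0.45243) = -47.88863°
λ₂ = λ₁ + atan2(sin θ sin δ cos φ₁, cos δ − sin φ₁ sin φ₂) = 75.86214°

47.889°S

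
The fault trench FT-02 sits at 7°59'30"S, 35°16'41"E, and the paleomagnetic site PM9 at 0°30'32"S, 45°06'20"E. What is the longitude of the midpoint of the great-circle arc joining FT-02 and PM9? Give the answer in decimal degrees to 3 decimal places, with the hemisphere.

40.216°E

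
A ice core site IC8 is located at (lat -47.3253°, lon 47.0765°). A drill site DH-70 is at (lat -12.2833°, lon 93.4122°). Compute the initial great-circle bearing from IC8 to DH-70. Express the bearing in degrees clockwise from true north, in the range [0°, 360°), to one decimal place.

63.5°

Δλ = 46.3357°
y = sin Δλ · cos φ₂ = 0.706837
x = cos φ₁ sin φ₂ − sin φ₁ cos φ₂ cos Δλ = 0.351788
θ = atan2(y, x) = 63.5408° → 63.5408° (mod 360°)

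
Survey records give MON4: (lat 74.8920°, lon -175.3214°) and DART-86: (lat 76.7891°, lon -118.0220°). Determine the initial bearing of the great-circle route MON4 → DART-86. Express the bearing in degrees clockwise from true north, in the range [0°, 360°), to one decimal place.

55.0°

Δλ = 57.2994°
y = sin Δλ · cos φ₂ = 0.192314
x = cos φ₁ sin φ₂ − sin φ₁ cos φ₂ cos Δλ = 0.134543
θ = atan2(y, x) = 55.0234° → 55.0234° (mod 360°)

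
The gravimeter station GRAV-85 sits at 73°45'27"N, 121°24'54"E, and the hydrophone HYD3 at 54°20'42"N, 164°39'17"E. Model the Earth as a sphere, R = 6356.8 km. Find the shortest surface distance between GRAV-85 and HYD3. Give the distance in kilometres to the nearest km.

GRAV-85: φ = +73.75750°, λ = +121.41500°
HYD3: φ = +54.34500°, λ = +164.65472°
Δφ = -19.4125°,  Δλ = 43.2397°
a = sin²(Δφ/2) + cos φ₁ cos φ₂ sin²(Δλ/2) = 0.050558
c = 2·arcsin(√a) = 0.453581 rad = 25.9883°
d = R·c = 6356.8 × 0.453581 = 2883.3 km

2883 km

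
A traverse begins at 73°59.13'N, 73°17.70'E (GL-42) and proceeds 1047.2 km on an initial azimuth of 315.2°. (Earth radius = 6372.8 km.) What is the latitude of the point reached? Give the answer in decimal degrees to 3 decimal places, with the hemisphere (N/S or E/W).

GL-42: φ = +73.98550°, λ = +73.29500°
δ = d/R = 1047.2/6372.8 = 0.164323 rad
φ₂ = arcsin(sin φ₁ cos δ + cos φ₁ sin δ cos θ)
   = arcsin(0.96119·0.98653 + 0.27588·0.16358·0.70957) = 78.59873°
λ₂ = λ₁ + atan2(sin θ sin δ cos φ₁, cos δ − sin φ₁ sin φ₂) = 37.62582°

78.599°N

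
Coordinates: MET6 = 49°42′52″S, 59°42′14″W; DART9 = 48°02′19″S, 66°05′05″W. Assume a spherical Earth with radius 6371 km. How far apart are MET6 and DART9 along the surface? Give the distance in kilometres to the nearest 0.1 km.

502.3 km

MET6: φ = -49.71444°, λ = -59.70389°
DART9: φ = -48.03861°, λ = -66.08472°
Δφ = 1.6758°,  Δλ = -6.3808°
a = sin²(Δφ/2) + cos φ₁ cos φ₂ sin²(Δλ/2) = 0.001553
c = 2·arcsin(√a) = 0.078836 rad = 4.5170°
d = R·c = 6371 × 0.078836 = 502.3 km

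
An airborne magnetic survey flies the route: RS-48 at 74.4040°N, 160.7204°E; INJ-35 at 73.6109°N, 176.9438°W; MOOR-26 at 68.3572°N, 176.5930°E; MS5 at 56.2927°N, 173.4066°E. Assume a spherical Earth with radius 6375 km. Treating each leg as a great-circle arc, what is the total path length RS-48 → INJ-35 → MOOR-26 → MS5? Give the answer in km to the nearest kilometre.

2667 km

RS-48→INJ-35: c = 0.107638 rad, d = 686.19 km
INJ-35→MOOR-26: c = 0.098654 rad, d = 628.92 km
MOOR-26→MS5: c = 0.212074 rad, d = 1351.97 km
Total = 686.19 + 628.92 + 1351.97 = 2667.08 km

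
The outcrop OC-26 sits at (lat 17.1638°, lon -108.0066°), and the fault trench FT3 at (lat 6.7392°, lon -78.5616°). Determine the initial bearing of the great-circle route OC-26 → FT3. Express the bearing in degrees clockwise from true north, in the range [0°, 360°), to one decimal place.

106.3°

Δλ = 29.4450°
y = sin Δλ · cos φ₂ = 0.488191
x = cos φ₁ sin φ₂ − sin φ₁ cos φ₂ cos Δλ = -0.143086
θ = atan2(y, x) = 106.3355° → 106.3355° (mod 360°)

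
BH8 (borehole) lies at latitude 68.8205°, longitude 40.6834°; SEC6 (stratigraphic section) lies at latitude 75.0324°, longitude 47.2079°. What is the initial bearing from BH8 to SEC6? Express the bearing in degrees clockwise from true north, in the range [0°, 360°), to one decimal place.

15.0°

Δλ = 6.5245°
y = sin Δλ · cos φ₂ = 0.029347
x = cos φ₁ sin φ₂ − sin φ₁ cos φ₂ cos Δλ = 0.109766
θ = atan2(y, x) = 14.9686° → 14.9686° (mod 360°)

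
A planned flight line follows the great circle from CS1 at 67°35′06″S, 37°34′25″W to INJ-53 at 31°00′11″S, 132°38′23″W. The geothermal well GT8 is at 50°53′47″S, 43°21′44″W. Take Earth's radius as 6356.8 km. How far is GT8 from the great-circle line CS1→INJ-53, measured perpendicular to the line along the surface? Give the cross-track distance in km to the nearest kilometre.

1872 km

CS1: φ = -67.58500°, λ = -37.57361°
INJ-53: φ = -31.00306°, λ = -132.63972°
GT8: φ = -50.89639°, λ = -43.36222°
δ₁₃ = central angle CS1→GT8 = 0.295512 rad  (haversine)
θ₁₃ = bearing CS1→GT8 = 347.383°,  θ₁₂ = bearing CS1→INJ-53 = 252.672°
dₓₜ = R·arcsin(sin δ₁₃ · sin(θ₁₃ − θ₁₂)) = 6356.8·arcsin(0.29123·sin(94.711°)) = 1871.974 km
|dₓₜ| = 1871.974 km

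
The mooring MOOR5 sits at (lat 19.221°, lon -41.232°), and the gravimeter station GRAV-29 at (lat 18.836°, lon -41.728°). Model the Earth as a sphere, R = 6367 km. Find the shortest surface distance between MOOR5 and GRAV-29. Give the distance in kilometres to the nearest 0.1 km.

Δφ = -0.3850°,  Δλ = -0.4960°
a = sin²(Δφ/2) + cos φ₁ cos φ₂ sin²(Δλ/2) = 0.000028
c = 2·arcsin(√a) = 0.010589 rad = 0.6067°
d = R·c = 6367 × 0.010589 = 67.4 km

67.4 km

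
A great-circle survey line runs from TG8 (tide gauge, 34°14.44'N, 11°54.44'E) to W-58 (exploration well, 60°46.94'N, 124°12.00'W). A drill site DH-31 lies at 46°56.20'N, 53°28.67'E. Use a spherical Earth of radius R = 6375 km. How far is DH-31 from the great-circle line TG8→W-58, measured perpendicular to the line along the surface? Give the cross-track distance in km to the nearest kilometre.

TG8: φ = +34.24067°, λ = +11.90733°
W-58: φ = +60.78233°, λ = -124.20000°
DH-31: φ = +46.93667°, λ = +53.47783°
δ₁₃ = central angle TG8→DH-31 = 0.585594 rad  (haversine)
θ₁₃ = bearing TG8→DH-31 = 55.060°,  θ₁₂ = bearing TG8→W-58 = 339.792°
dₓₜ = R·arcsin(sin δ₁₃ · sin(θ₁₃ − θ₁₂)) = 6375·arcsin(0.55269·sin(-284.733°)) = 3595.139 km
|dₓₜ| = 3595.139 km

3595 km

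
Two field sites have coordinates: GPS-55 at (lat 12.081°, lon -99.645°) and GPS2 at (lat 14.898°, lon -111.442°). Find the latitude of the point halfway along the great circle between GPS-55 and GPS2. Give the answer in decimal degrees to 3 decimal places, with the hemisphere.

Bx = cos φ₂ cos Δλ = 0.945973,  By = cos φ₂ sin Δλ = -0.197572
φₘ = atan2(sin φ₁ + sin φ₂, √((cos φ₁ + Bx)² + By²)) = 13.55865°
λₘ = λ₁ + atan2(By, cos φ₁ + Bx) = -105.50859°

13.559°N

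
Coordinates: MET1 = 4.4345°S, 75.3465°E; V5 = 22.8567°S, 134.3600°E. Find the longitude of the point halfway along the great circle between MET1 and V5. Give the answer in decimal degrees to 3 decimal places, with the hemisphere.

Bx = cos φ₂ cos Δλ = 0.474411,  By = cos φ₂ sin Δλ = 0.789974
φₘ = atan2(sin φ₁ + sin φ₂, √((cos φ₁ + Bx)² + By²)) = -15.58268°
λₘ = λ₁ + atan2(By, cos φ₁ + Bx) = 103.57694°

103.577°E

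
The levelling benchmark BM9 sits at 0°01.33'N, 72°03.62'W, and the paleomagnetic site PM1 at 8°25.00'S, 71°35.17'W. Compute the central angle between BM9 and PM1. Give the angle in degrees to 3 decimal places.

8.452°

BM9: φ = +0.02217°, λ = -72.06033°
PM1: φ = -8.41667°, λ = -71.58617°
Δφ = -8.4388°,  Δλ = 0.4742°
a = sin²(Δφ/2) + cos φ₁ cos φ₂ sin²(Δλ/2) = 0.005430
c = 2·arcsin(√a) = 0.147516 rad = 8.4520°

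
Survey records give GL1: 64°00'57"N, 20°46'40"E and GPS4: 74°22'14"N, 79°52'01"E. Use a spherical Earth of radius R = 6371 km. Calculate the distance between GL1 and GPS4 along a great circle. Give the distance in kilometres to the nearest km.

2461 km

GL1: φ = +64.01583°, λ = +20.77778°
GPS4: φ = +74.37056°, λ = +79.86694°
Δφ = 10.3547°,  Δλ = 59.0892°
a = sin²(Δφ/2) + cos φ₁ cos φ₂ sin²(Δλ/2) = 0.036844
c = 2·arcsin(√a) = 0.386291 rad = 22.1328°
d = R·c = 6371 × 0.386291 = 2461.1 km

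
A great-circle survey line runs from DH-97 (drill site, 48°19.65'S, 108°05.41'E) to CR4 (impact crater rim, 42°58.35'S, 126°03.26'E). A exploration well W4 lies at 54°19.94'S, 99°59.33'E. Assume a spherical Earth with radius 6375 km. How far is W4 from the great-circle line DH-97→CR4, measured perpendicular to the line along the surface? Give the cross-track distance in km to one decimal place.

DH-97: φ = -48.32750°, λ = +108.09017°
CR4: φ = -42.97250°, λ = +126.05433°
W4: φ = -54.33233°, λ = +99.98883°
δ₁₃ = central angle DH-97→W4 = 0.136897 rad  (haversine)
θ₁₃ = bearing DH-97→W4 = 217.022°,  θ₁₂ = bearing DH-97→CR4 = 73.538°
dₓₜ = R·arcsin(sin δ₁₃ · sin(θ₁₃ − θ₁₂)) = 6375·arcsin(0.13647·sin(143.483°)) = 518.266 km
|dₓₜ| = 518.266 km

518.3 km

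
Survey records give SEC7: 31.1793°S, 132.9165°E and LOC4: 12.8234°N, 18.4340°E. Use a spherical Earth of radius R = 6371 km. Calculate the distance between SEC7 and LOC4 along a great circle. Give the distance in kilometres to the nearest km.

Δφ = 44.0027°,  Δλ = -114.4825°
a = sin²(Δφ/2) + cos φ₁ cos φ₂ sin²(Δλ/2) = 0.730308
c = 2·arcsin(√a) = 2.049486 rad = 117.4269°
d = R·c = 6371 × 2.049486 = 13057.3 km

13057 km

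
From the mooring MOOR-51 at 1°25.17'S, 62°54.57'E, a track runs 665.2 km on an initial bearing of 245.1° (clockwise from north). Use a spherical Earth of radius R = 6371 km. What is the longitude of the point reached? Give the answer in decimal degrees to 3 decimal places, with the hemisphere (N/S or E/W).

MOOR-51: φ = -1.41950°, λ = +62.90950°
δ = d/R = 665.2/6371 = 0.104411 rad
φ₂ = arcsin(sin φ₁ cos δ + cos φ₁ sin δ cos θ)
   = arcsin(-0.02477·0.99455 + 0.99969·0.10422·-0.42104) = -3.92811°
λ₂ = λ₁ + atan2(sin θ sin δ cos φ₁, cos δ − sin φ₁ sin φ₂) = 57.47224°

57.472°E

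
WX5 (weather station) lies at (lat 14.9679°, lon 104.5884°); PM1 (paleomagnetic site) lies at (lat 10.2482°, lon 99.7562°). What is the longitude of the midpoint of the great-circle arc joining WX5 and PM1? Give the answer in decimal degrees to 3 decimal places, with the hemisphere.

102.150°E

Bx = cos φ₂ cos Δλ = 0.980549,  By = cos φ₂ sin Δλ = -0.082894
φₘ = atan2(sin φ₁ + sin φ₂, √((cos φ₁ + Bx)² + By²)) = 12.61891°
λₘ = λ₁ + atan2(By, cos φ₁ + Bx) = 102.15002°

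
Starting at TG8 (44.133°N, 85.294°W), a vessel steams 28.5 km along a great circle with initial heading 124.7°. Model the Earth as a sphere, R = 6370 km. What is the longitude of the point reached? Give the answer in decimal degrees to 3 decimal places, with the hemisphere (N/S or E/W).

δ = d/R = 28.5/6370 = 0.004474 rad
φ₂ = arcsin(sin φ₁ cos δ + cos φ₁ sin δ cos θ)
   = arcsin(0.69633·0.99999 + 0.71773·0.00447·-0.56928) = 43.98669°
λ₂ = λ₁ + atan2(sin θ sin δ cos φ₁, cos δ − sin φ₁ sin φ₂) = -85.00108°

85.001°W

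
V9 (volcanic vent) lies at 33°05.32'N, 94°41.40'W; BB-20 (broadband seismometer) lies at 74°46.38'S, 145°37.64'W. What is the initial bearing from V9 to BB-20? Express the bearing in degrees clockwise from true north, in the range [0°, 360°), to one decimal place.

192.8°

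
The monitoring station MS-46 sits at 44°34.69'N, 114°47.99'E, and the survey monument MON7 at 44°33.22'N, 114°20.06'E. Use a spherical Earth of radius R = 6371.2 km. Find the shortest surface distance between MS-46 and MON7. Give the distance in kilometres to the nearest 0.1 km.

MS-46: φ = +44.57817°, λ = +114.79983°
MON7: φ = +44.55367°, λ = +114.33433°
Δφ = -0.0245°,  Δλ = -0.4655°
a = sin²(Δφ/2) + cos φ₁ cos φ₂ sin²(Δλ/2) = 0.000008
c = 2·arcsin(√a) = 0.005804 rad = 0.3325°
d = R·c = 6371.2 × 0.005804 = 37.0 km

37.0 km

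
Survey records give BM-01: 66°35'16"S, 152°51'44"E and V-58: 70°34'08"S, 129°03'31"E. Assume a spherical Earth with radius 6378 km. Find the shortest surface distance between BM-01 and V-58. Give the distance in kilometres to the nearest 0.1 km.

1055.3 km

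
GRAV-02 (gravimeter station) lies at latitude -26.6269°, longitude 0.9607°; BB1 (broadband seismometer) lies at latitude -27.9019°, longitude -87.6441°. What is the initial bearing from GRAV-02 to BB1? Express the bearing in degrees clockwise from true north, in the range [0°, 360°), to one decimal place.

Δλ = -88.6048°
y = sin Δλ · cos φ₂ = -0.883488
x = cos φ₁ sin φ₂ − sin φ₁ cos φ₂ cos Δλ = -0.408685
θ = atan2(y, x) = -114.8244° → 245.1756° (mod 360°)

245.2°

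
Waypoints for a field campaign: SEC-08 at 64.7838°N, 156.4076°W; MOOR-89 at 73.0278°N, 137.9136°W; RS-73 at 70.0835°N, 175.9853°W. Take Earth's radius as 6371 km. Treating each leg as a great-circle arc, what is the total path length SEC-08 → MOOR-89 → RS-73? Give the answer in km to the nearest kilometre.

2521 km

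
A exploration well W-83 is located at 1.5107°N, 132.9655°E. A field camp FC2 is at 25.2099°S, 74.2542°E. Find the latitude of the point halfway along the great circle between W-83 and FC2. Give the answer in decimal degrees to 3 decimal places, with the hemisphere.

13.530°S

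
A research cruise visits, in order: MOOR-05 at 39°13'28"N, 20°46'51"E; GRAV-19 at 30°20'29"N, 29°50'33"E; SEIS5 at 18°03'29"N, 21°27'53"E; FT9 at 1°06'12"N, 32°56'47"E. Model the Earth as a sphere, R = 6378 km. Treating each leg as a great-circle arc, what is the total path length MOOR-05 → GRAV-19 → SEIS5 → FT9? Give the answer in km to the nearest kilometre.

MOOR-05: φ = +39.22444°, λ = +20.78083°
GRAV-19: φ = +30.34139°, λ = +29.84250°
SEIS5: φ = +18.05806°, λ = +21.46472°
FT9: φ = +1.10333°, λ = +32.94639°
MOOR-05→GRAV-19: c = 0.202029 rad, d = 1288.54 km
GRAV-19→SEIS5: c = 0.252257 rad, d = 1608.89 km
SEIS5→FT9: c = 0.355383 rad, d = 2266.63 km
Total = 1288.54 + 1608.89 + 2266.63 = 5164.07 km

5164 km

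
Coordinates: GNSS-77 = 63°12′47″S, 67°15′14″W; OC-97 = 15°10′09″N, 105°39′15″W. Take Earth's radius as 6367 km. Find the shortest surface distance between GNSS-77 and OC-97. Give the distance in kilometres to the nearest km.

GNSS-77: φ = -63.21306°, λ = -67.25389°
OC-97: φ = +15.16917°, λ = -105.65417°
Δφ = 78.3822°,  Δλ = -38.4003°
a = sin²(Δφ/2) + cos φ₁ cos φ₂ sin²(Δλ/2) = 0.446353
c = 2·arcsin(√a) = 1.463296 rad = 83.8407°
d = R·c = 6367 × 1.463296 = 9316.8 km

9317 km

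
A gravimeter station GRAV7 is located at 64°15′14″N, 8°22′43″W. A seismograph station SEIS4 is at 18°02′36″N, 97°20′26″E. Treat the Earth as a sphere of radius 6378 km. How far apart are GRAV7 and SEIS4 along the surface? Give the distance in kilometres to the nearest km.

GRAV7: φ = +64.25389°, λ = -8.37861°
SEIS4: φ = +18.04333°, λ = +97.34056°
Δφ = -46.2106°,  Δλ = 105.7192°
a = sin²(Δφ/2) + cos φ₁ cos φ₂ sin²(Δλ/2) = 0.416455
c = 2·arcsin(√a) = 1.402918 rad = 80.3813°
d = R·c = 6378 × 1.402918 = 8947.8 km

8948 km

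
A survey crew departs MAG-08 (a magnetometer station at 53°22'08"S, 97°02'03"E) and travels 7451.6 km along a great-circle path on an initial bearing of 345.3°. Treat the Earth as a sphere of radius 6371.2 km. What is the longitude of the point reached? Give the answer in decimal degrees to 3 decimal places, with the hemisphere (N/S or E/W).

83.186°E

MAG-08: φ = -53.36889°, λ = +97.03417°
δ = d/R = 7451.6/6371.2 = 1.169576 rad
φ₂ = arcsin(sin φ₁ cos δ + cos φ₁ sin δ cos θ)
   = arcsin(-0.80249·0.39054 + 0.59666·0.92058·0.96727) = 12.58513°
λ₂ = λ₁ + atan2(sin θ sin δ cos φ₁, cos δ − sin φ₁ sin φ₂) = 83.18559°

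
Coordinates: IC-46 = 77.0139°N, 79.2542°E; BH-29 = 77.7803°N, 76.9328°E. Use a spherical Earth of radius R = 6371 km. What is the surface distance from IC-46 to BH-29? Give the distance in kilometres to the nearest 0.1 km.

Δφ = 0.7664°,  Δλ = -2.3214°
a = sin²(Δφ/2) + cos φ₁ cos φ₂ sin²(Δλ/2) = 0.000064
c = 2·arcsin(√a) = 0.016031 rad = 0.9185°
d = R·c = 6371 × 0.016031 = 102.1 km

102.1 km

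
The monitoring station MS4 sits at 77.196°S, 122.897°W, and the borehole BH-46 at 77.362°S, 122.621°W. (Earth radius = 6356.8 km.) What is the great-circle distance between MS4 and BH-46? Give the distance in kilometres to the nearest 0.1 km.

Δφ = -0.1660°,  Δλ = 0.2760°
a = sin²(Δφ/2) + cos φ₁ cos φ₂ sin²(Δλ/2) = 0.000002
c = 2·arcsin(√a) = 0.003085 rad = 0.1768°
d = R·c = 6356.8 × 0.003085 = 19.6 km

19.6 km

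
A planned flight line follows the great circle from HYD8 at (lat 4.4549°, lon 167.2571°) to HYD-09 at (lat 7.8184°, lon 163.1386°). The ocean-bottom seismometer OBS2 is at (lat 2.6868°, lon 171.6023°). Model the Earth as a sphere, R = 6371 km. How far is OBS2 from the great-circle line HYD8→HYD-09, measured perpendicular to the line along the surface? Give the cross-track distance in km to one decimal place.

δ₁₃ = central angle HYD8→OBS2 = 0.081737 rad  (haversine)
θ₁₃ = bearing HYD8→OBS2 = 112.035°,  θ₁₂ = bearing HYD8→HYD-09 = 309.603°
dₓₜ = R·arcsin(sin δ₁₃ · sin(θ₁₃ − θ₁₂)) = 6371·arcsin(0.08165·sin(-197.568°)) = 157.026 km
|dₓₜ| = 157.026 km

157.0 km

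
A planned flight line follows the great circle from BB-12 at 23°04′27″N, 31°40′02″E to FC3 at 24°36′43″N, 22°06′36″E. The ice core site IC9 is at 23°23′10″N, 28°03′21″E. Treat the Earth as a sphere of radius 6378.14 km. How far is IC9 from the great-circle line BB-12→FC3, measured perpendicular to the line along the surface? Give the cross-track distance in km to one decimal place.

BB-12: φ = +23.07417°, λ = +31.66722°
FC3: φ = +24.61194°, λ = +22.11000°
IC9: φ = +23.38611°, λ = +28.05583°
δ₁₃ = central angle BB-12→IC9 = 0.058174 rad  (haversine)
θ₁₃ = bearing BB-12→IC9 = 276.081°,  θ₁₂ = bearing BB-12→FC3 = 281.890°
dₓₜ = R·arcsin(sin δ₁₃ · sin(θ₁₃ − θ₁₂)) = 6378.14·arcsin(0.05814·sin(-5.809°)) = -37.534 km
|dₓₜ| = 37.534 km

37.5 km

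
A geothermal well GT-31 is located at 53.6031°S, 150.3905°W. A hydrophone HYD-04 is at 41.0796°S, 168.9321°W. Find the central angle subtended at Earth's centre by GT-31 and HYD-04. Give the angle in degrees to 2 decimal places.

Δφ = 12.5235°,  Δλ = -18.5416°
a = sin²(Δφ/2) + cos φ₁ cos φ₂ sin²(Δλ/2) = 0.023505
c = 2·arcsin(√a) = 0.307841 rad = 17.6380°

17.64°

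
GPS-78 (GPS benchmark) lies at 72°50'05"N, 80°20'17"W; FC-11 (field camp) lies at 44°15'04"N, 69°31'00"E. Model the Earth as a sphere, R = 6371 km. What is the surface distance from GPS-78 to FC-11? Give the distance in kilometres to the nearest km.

GPS-78: φ = +72.83472°, λ = -80.33806°
FC-11: φ = +44.25111°, λ = +69.51667°
Δφ = -28.5836°,  Δλ = 149.8547°
a = sin²(Δφ/2) + cos φ₁ cos φ₂ sin²(Δλ/2) = 0.258042
c = 2·arcsin(√a) = 1.065673 rad = 61.0586°
d = R·c = 6371 × 1.065673 = 6789.4 km

6789 km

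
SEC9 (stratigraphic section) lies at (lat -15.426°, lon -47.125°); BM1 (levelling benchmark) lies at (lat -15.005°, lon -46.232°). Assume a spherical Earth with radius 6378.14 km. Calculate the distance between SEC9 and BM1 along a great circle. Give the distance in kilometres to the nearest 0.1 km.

Δφ = 0.4210°,  Δλ = 0.8930°
a = sin²(Δφ/2) + cos φ₁ cos φ₂ sin²(Δλ/2) = 0.000070
c = 2·arcsin(√a) = 0.016738 rad = 0.9590°
d = R·c = 6378.14 × 0.016738 = 106.8 km

106.8 km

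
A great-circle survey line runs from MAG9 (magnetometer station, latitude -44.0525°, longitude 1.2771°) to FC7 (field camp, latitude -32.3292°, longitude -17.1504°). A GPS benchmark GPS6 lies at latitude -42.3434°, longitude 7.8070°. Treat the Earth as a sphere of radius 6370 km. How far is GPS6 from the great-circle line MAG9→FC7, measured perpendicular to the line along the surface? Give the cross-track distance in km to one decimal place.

433.1 km

δ₁₃ = central angle MAG9→GPS6 = 0.088244 rad  (haversine)
θ₁₃ = bearing MAG9→GPS6 = 72.507°,  θ₁₂ = bearing MAG9→FC7 = 302.940°
dₓₜ = R·arcsin(sin δ₁₃ · sin(θ₁₃ − θ₁₂)) = 6370·arcsin(0.08813·sin(-230.433°)) = 433.093 km
|dₓₜ| = 433.093 km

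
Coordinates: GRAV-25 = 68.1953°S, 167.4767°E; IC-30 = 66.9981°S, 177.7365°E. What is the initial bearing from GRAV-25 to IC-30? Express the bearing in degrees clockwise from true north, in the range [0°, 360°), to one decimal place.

77.8°

Δλ = 10.2598°
y = sin Δλ · cos φ₂ = 0.069599
x = cos φ₁ sin φ₂ − sin φ₁ cos φ₂ cos Δλ = 0.015092
θ = atan2(y, x) = 77.7650° → 77.7650° (mod 360°)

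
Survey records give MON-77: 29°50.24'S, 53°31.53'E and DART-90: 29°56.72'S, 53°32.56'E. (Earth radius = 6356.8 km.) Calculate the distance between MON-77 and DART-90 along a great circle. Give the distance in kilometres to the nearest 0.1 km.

12.1 km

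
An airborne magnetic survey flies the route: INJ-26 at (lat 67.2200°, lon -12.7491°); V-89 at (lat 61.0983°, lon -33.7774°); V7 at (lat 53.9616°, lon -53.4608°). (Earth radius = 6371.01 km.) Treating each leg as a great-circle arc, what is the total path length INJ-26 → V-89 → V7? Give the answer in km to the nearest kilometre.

INJ-26→V-89: c = 0.190893 rad, d = 1216.18 km
V-89→V7: c = 0.221186 rad, d = 1409.18 km
Total = 1216.18 + 1409.18 = 2625.36 km

2625 km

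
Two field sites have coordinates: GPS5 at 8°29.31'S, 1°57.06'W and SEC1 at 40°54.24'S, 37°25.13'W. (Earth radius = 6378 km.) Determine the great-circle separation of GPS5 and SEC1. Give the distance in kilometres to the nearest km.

5024 km

GPS5: φ = -8.48850°, λ = -1.95100°
SEC1: φ = -40.90400°, λ = -37.41883°
Δφ = -32.4155°,  Δλ = -35.4678°
a = sin²(Δφ/2) + cos φ₁ cos φ₂ sin²(Δλ/2) = 0.147264
c = 2·arcsin(√a) = 0.787707 rad = 45.1323°
d = R·c = 6378 × 0.787707 = 5024.0 km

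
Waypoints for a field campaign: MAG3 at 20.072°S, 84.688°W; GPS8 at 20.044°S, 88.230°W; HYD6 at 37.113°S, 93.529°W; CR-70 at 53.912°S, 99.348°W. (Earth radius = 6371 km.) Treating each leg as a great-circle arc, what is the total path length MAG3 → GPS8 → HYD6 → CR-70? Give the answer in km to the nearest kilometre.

4257 km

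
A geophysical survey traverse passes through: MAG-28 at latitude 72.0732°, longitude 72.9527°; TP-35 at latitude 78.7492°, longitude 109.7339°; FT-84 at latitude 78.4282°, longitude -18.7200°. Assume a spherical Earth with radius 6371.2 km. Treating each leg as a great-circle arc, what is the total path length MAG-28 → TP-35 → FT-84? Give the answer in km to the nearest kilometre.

MAG-28→TP-35: c = 0.193878 rad, d = 1235.23 km
TP-35→FT-84: c = 0.358260 rad, d = 2282.54 km
Total = 1235.23 + 2282.54 = 3517.78 km

3518 km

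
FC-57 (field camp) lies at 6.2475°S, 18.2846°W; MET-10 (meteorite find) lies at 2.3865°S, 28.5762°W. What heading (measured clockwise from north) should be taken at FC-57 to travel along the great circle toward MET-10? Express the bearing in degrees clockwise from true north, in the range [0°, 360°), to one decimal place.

Δλ = -10.2916°
y = sin Δλ · cos φ₂ = -0.178503
x = cos φ₁ sin φ₂ − sin φ₁ cos φ₂ cos Δλ = 0.065587
θ = atan2(y, x) = -69.8253° → 290.1747° (mod 360°)

290.2°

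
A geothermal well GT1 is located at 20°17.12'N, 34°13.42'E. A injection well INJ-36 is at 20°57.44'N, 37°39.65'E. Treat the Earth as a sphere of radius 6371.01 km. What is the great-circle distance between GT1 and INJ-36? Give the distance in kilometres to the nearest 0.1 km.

365.4 km

GT1: φ = +20.28533°, λ = +34.22367°
INJ-36: φ = +20.95733°, λ = +37.66083°
Δφ = 0.6720°,  Δλ = 3.4372°
a = sin²(Δφ/2) + cos φ₁ cos φ₂ sin²(Δλ/2) = 0.000822
c = 2·arcsin(√a) = 0.057357 rad = 3.2863°
d = R·c = 6371.01 × 0.057357 = 365.4 km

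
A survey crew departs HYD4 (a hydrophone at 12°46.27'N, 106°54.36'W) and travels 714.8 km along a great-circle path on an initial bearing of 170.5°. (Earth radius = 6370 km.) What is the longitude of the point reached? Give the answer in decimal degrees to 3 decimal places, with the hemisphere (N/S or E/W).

105.840°W

HYD4: φ = +12.77117°, λ = -106.90600°
δ = d/R = 714.8/6370 = 0.112214 rad
φ₂ = arcsin(sin φ₁ cos δ + cos φ₁ sin δ cos θ)
   = arcsin(0.22106·0.99371 + 0.97526·0.11198·-0.98629) = 6.42816°
λ₂ = λ₁ + atan2(sin θ sin δ cos φ₁, cos δ − sin φ₁ sin φ₂) = -105.84031°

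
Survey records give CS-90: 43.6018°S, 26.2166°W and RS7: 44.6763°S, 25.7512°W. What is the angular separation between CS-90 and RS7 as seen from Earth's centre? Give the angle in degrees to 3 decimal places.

Δφ = -1.0745°,  Δλ = 0.4654°
a = sin²(Δφ/2) + cos φ₁ cos φ₂ sin²(Δλ/2) = 0.000096
c = 2·arcsin(√a) = 0.019639 rad = 1.1252°

1.125°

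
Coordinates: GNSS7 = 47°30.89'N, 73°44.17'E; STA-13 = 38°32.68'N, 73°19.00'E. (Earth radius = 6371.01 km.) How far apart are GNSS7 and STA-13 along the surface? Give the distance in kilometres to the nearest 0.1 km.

998.0 km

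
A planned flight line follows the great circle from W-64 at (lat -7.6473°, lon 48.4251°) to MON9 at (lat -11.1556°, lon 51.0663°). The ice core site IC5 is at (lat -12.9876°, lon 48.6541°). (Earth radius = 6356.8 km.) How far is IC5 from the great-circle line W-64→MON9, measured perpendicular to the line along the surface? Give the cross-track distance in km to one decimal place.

331.3 km

δ₁₃ = central angle W-64→IC5 = 0.093289 rad  (haversine)
θ₁₃ = bearing W-64→IC5 = 177.604°,  θ₁₂ = bearing W-64→MON9 = 143.604°
dₓₜ = R·arcsin(sin δ₁₃ · sin(θ₁₃ − θ₁₂)) = 6356.8·arcsin(0.09315·sin(34.000°)) = 331.277 km
|dₓₜ| = 331.277 km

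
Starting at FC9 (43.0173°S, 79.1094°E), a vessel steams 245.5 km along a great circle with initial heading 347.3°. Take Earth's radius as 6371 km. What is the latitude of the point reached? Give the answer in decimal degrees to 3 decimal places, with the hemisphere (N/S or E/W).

δ = d/R = 245.5/6371 = 0.038534 rad
φ₂ = arcsin(sin φ₁ cos δ + cos φ₁ sin δ cos θ)
   = arcsin(-0.68222·0.99926 + 0.73115·0.03852·0.97553) = -40.86165°
λ₂ = λ₁ + atan2(sin θ sin δ cos φ₁, cos δ − sin φ₁ sin φ₂) = 78.46775°

40.862°S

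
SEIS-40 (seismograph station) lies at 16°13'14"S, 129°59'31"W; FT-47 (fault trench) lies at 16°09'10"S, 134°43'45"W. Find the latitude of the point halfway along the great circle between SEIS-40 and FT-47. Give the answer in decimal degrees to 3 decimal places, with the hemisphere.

SEIS-40: φ = -16.22056°, λ = -129.99194°
FT-47: φ = -16.15278°, λ = -134.72917°
Bx = cos φ₂ cos Δλ = 0.957242,  By = cos φ₂ sin Δλ = -0.079326
φₘ = atan2(sin φ₁ + sin φ₂, √((cos φ₁ + Bx)² + By²)) = -16.19978°
λₘ = λ₁ + atan2(By, cos φ₁ + Bx) = -132.36096°

16.200°S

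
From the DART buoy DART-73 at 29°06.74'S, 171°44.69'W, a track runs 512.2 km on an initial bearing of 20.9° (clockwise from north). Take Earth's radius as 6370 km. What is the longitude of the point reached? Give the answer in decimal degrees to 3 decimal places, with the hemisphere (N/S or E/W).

169.936°W

DART-73: φ = -29.11233°, λ = -171.74483°
δ = d/R = 512.2/6370 = 0.080408 rad
φ₂ = arcsin(sin φ₁ cos δ + cos φ₁ sin δ cos θ)
   = arcsin(-0.48652·0.99677 + 0.87367·0.08032·0.93420) = -24.79636°
λ₂ = λ₁ + atan2(sin θ sin δ cos φ₁, cos δ − sin φ₁ sin φ₂) = -169.93606°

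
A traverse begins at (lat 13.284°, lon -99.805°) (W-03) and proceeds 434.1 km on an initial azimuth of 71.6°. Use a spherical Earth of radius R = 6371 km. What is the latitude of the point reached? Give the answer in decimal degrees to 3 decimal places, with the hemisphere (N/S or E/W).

δ = d/R = 434.1/6371 = 0.068137 rad
φ₂ = arcsin(sin φ₁ cos δ + cos φ₁ sin δ cos θ)
   = arcsin(0.22978·0.99768 + 0.97324·0.06808·0.31565) = 14.48701°
λ₂ = λ₁ + atan2(sin θ sin δ cos φ₁, cos δ − sin φ₁ sin φ₂) = -95.97910°

14.487°N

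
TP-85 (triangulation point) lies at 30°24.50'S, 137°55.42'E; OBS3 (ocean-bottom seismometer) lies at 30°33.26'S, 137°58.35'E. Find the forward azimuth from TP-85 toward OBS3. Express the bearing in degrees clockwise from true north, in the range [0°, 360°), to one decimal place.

163.9°

TP-85: φ = -30.40833°, λ = +137.92367°
OBS3: φ = -30.55433°, λ = +137.97250°
Δλ = 0.0488°
y = sin Δλ · cos φ₂ = 0.000734
x = cos φ₁ sin φ₂ − sin φ₁ cos φ₂ cos Δλ = -0.002548
θ = atan2(y, x) = 163.9328° → 163.9328° (mod 360°)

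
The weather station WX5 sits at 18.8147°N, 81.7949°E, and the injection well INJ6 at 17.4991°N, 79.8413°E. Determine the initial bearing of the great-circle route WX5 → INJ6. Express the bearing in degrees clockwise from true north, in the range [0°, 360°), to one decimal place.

Δλ = -1.9536°
y = sin Δλ · cos φ₂ = -0.032513
x = cos φ₁ sin φ₂ − sin φ₁ cos φ₂ cos Δλ = -0.022781
θ = atan2(y, x) = -125.0180° → 234.9820° (mod 360°)

235.0°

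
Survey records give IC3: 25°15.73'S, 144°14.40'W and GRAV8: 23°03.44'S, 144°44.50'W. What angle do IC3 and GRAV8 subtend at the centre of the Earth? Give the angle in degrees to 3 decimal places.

2.252°

IC3: φ = -25.26217°, λ = -144.24000°
GRAV8: φ = -23.05733°, λ = -144.74167°
Δφ = 2.2048°,  Δλ = -0.5017°
a = sin²(Δφ/2) + cos φ₁ cos φ₂ sin²(Δλ/2) = 0.000386
c = 2·arcsin(√a) = 0.039302 rad = 2.2518°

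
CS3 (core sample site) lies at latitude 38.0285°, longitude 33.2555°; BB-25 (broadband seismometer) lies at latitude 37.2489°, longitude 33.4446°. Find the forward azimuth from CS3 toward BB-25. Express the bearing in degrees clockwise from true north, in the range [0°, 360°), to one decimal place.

Δλ = 0.1891°
y = sin Δλ · cos φ₂ = 0.002627
x = cos φ₁ sin φ₂ − sin φ₁ cos φ₂ cos Δλ = -0.013603
θ = atan2(y, x) = 169.0693° → 169.0693° (mod 360°)

169.1°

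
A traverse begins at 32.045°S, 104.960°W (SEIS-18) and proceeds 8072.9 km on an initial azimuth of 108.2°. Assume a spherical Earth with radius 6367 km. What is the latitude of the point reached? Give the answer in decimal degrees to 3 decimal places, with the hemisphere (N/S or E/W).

24.264°S

δ = d/R = 8072.9/6367 = 1.267928 rad
φ₂ = arcsin(sin φ₁ cos δ + cos φ₁ sin δ cos θ)
   = arcsin(-0.53059·0.29826 + 0.84763·0.95449·-0.31233) = -24.26433°
λ₂ = λ₁ + atan2(sin θ sin δ cos φ₁, cos δ − sin φ₁ sin φ₂) = -20.91841°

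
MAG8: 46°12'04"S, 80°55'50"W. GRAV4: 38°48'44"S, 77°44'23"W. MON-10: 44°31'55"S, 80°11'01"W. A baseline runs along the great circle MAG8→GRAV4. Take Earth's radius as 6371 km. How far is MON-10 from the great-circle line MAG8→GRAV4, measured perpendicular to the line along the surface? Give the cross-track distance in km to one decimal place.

MAG8: φ = -46.20111°, λ = -80.93056°
GRAV4: φ = -38.81222°, λ = -77.73972°
MON-10: φ = -44.53194°, λ = -80.18361°
δ₁₃ = central angle MAG8→MON-10 = 0.030538 rad  (haversine)
θ₁₃ = bearing MAG8→MON-10 = 17.720°,  θ₁₂ = bearing MAG8→GRAV4 = 18.755°
dₓₜ = R·arcsin(sin δ₁₃ · sin(θ₁₃ − θ₁₂)) = 6371·arcsin(0.03053·sin(-1.036°)) = -3.516 km
|dₓₜ| = 3.516 km

3.5 km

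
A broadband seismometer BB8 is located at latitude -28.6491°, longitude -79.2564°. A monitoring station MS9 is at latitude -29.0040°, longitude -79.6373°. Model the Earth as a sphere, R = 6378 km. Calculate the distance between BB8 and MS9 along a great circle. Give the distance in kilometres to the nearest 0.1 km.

54.2 km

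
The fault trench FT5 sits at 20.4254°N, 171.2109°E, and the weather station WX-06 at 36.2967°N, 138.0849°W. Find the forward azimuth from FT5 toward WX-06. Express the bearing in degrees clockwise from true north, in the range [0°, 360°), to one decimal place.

58.9°

Δλ = 50.7042°
y = sin Δλ · cos φ₂ = 0.623724
x = cos φ₁ sin φ₂ − sin φ₁ cos φ₂ cos Δλ = 0.376613
θ = atan2(y, x) = 58.8759° → 58.8759° (mod 360°)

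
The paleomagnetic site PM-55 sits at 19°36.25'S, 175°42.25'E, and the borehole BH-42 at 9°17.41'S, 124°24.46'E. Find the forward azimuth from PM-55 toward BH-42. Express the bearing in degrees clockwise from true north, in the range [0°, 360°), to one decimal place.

274.1°

PM-55: φ = -19.60417°, λ = +175.70417°
BH-42: φ = -9.29017°, λ = +124.40767°
Δλ = -51.2965°
y = sin Δλ · cos φ₂ = -0.770156
x = cos φ₁ sin φ₂ − sin φ₁ cos φ₂ cos Δλ = 0.054969
θ = atan2(y, x) = -85.9175° → 274.0825° (mod 360°)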